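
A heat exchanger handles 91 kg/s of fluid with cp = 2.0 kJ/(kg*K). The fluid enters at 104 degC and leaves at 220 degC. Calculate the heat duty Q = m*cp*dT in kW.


Q = m_dot * cp * delta_T
delta_T = 220 - 104 = 116 K
Q = 91 * 2.0 * 116
= 182 * 116
= 21112 kW

21112 kW


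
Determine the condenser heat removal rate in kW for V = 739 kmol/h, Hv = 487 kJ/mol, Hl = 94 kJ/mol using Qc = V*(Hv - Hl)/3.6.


Qc = 739 * (487 - 94) / 3.6 = 739 * 393 / 3.6 = 80670

80670 kW


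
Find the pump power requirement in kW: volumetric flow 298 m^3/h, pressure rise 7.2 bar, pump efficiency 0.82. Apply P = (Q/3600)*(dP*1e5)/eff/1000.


Q = 298 / 3600 = 0.0827778 m^3/s
P = 0.0827778 * (7.2 * 1e5) / 0.82 / 1000 = 72.68

72.68 kW


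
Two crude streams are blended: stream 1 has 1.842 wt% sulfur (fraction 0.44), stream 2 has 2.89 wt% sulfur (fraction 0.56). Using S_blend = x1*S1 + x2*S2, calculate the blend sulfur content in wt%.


Linear sulfur blending: S_blend = x1*S1 + x2*S2
Contribution 1: 0.44 * 1.842 = 0.81048 wt%
Contribution 2: 0.56 * 2.89 = 1.6184 wt%
S_blend = 0.81048 + 1.6184 = 2.42888

2.42888 wt%


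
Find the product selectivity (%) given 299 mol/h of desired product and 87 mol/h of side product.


Selectivity = desired / (desired + undesired) * 100
Total products = 299 + 87 = 386 mol/h
S = 299 / 386 * 100
= 0.7746 * 100
= 77.46 %

77.46 %


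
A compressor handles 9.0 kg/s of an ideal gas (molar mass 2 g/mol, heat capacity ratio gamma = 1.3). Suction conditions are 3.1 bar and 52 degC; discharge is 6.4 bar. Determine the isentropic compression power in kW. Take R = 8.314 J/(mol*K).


Isentropic work: W = m*(gamma/(gamma-1))*(R*T1/MW)*((P2/P1)^((gamma-1)/gamma) - 1)
T1 = 52 + 273.15 = 325.15 K
Pressure ratio = 6.4 / 3.1 = 2.06452
Exponent = (1.3 - 1)/1.3 = 0.230769
(P2/P1)^exp - 1 = 2.06452^0.230769 - 1 = 0.18209
W = 9.0 * 1.3 / 0.3 * 8.314 * 325.15 / 2 * 0.18209 = 9599

9599 kW


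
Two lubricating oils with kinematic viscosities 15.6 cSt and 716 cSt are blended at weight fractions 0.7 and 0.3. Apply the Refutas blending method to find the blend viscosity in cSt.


Refutas method: VBN_i = 14.534*ln(ln(visc_i + 0.8)) + 10.975, blended linearly by mass fraction; since VBN is linear in VBI_i = ln(ln(visc_i + 0.8)) and the fractions sum to 1, blend VBI directly: visc = exp(exp(VBI_blend)) - 0.8
VBI_1 = ln(ln(15.6 + 0.8)) = 1.02865
VBI_2 = ln(ln(716 + 0.8)) = 1.88324
VBI_blend = 0.7 * 1.02865 + 0.3 * 1.88324 = 1.28503
visc_blend = exp(exp(1.28503)) - 0.8 = 36.34

36.34 cSt


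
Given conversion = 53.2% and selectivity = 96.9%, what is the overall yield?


Overall yield = conversion (%) * selectivity (%) / 100
Conversion = 53.2%, Selectivity = 96.9%
Y = 53.2 * 96.9 / 100
= 51.5508 %

51.5508 %


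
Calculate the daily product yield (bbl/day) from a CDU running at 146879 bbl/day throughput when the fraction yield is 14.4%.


Crude throughput = 146879 bbl/day
Fraction yield = 14.4%
yield = throughput * fraction / 100
yield = 146879 * 14.4 / 100 = 21150.576

21150.576 bbl/day


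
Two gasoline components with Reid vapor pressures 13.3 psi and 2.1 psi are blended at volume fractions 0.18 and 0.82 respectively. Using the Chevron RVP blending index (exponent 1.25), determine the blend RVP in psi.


Chevron index: RVP_blend = (sum xi*RVPi^1.25)^(1/1.25)
RVP^1.25 terms: 0.18 * 13.3^1.25 + 0.82 * 2.1^1.25 = 6.64474
RVP_blend = 6.64474^(1/1.25) = 4.550

4.550 psi


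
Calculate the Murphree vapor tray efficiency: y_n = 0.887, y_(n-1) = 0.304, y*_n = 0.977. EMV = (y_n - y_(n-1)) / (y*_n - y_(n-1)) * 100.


Murphree vapor efficiency: EMV = (y_n - y_(n-1)) / (y*_n - y_(n-1)) * 100
EMV = (0.887 - 0.304) / (0.977 - 0.304) * 100 = 0.583 / 0.673 * 100 = 86.63

86.63 %


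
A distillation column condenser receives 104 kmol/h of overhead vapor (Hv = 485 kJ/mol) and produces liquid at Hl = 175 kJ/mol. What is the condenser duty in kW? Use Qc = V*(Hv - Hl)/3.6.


Qc = 104 * (485 - 175) / 3.6 = 104 * 310 / 3.6 = 8956

8956 kW


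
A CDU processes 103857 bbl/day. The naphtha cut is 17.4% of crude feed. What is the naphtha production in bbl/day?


Crude throughput = 103857 bbl/day
Fraction yield = 17.4%
yield = throughput * fraction / 100
yield = 103857 * 17.4 / 100 = 18071.118

18071.118 bbl/day


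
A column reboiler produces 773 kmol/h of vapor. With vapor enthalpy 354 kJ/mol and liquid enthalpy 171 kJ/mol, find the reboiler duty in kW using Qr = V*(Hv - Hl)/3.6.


Qr = 773 * (354 - 171) / 3.6 = 773 * 183 / 3.6 = 39290

39290 kW


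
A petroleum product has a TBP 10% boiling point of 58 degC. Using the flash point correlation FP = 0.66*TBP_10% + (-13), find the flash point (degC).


FP = 0.66 * 58 + (-13) = 25.28

25.28 degC


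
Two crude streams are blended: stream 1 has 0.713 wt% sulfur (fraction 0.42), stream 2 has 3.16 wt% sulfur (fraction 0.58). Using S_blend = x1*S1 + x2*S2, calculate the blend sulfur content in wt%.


Linear sulfur blending: S_blend = x1*S1 + x2*S2
Contribution 1: 0.42 * 0.713 = 0.29946 wt%
Contribution 2: 0.58 * 3.16 = 1.8328 wt%
S_blend = 0.29946 + 1.8328 = 2.13226

2.13226 wt%


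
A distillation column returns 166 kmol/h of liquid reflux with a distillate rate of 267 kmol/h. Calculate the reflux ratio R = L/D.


Reflux ratio definition: R = L / D (liquid returned / distillate withdrawn)
L = 166 kmol/h, D = 267 kmol/h
R = 166 / 267 = 0.6217

0.6217


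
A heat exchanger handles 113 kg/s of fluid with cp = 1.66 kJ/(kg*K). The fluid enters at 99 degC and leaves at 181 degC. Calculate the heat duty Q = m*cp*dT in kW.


Q = m_dot * cp * delta_T
delta_T = 181 - 99 = 82 K
Q = 113 * 1.66 * 82
= 187.58 * 82
= 15381.56 kW

15381.56 kW


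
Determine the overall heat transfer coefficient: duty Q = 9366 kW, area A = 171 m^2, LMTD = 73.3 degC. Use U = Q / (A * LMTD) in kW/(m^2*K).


From Q = U*A*LMTD, U = Q / (A * LMTD)
U = 9366 / (171 * 73.3) = 9366 / 12534.3 = 0.7472

0.7472 kW/(m^2*K)


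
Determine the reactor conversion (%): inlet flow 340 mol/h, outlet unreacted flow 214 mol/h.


X = (F_in - F_out) / F_in * 100
Moles reacted = 340 - 214 = 126
X = 126 / 340 * 100
= 0.3706 * 100
= 37.06 %

37.06 %


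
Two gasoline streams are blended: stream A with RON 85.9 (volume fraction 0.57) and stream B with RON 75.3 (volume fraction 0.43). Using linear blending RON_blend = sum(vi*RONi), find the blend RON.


Linear blending: RON_blend = sum(vi * RONi)
Contribution 1: 0.57 * 85.9 = 48.963
Contribution 2: 0.43 * 75.3 = 32.379
RON_blend = 48.963 + 32.379 = 81.342

81.342


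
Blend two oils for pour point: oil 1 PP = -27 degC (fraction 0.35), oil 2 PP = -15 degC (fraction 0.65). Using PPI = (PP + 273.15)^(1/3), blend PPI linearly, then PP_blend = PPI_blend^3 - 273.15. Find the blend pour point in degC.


PPI_1 = (-27 + 273.15)^(1/3) = 6.2671
PPI_2 = (-15 + 273.15)^(1/3) = 6.36733
PPI_blend = 0.35 * 6.2671 + 0.65 * 6.36733 = 6.332249
PP_blend = 6.332249^3 - 273.15 = 253.9066 - 273.15 = -19.24

-19.24 degC


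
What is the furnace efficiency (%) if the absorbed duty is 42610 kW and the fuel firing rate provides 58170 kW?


Furnace efficiency = Q_absorbed / Q_fuel * 100
= 42610 / 58170 * 100 = 73.25

73.25 %


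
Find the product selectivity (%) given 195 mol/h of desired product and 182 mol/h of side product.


Selectivity = desired / (desired + undesired) * 100
Total products = 195 + 182 = 377 mol/h
S = 195 / 377 * 100
= 0.5172 * 100
= 51.72 %

51.72 %


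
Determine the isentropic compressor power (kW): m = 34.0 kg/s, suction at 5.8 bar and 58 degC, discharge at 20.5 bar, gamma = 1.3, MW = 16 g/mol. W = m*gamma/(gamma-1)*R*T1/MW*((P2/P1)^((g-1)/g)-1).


Isentropic work: W = m*(gamma/(gamma-1))*(R*T1/MW)*((P2/P1)^((gamma-1)/gamma) - 1)
T1 = 58 + 273.15 = 331.15 K
Pressure ratio = 20.5 / 5.8 = 3.53448
Exponent = (1.3 - 1)/1.3 = 0.230769
(P2/P1)^exp - 1 = 3.53448^0.230769 - 1 = 0.338248
W = 34.0 * 1.3 / 0.3 * 8.314 * 331.15 / 16 * 0.338248 = 8575

8575 kW


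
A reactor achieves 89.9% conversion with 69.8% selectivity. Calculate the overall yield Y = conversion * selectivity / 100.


Overall yield = conversion (%) * selectivity (%) / 100
Conversion = 89.9%, Selectivity = 69.8%
Y = 89.9 * 69.8 / 100
= 62.7502 %

62.7502 %


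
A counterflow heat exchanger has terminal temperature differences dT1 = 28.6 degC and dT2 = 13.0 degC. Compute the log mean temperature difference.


LMTD = (dT1 - dT2) / ln(dT1/dT2)
= (28.6 - 13.0) / ln(28.6 / 13.0) = 15.6 / 0.788457 = 19.79

19.79 degC


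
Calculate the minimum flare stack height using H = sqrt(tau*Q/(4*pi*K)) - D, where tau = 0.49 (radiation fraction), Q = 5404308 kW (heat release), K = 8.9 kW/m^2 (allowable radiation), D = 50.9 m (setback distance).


tau*Q/(4*pi*K) = 0.49 * 5404308 / (4 * pi * 8.9) = 23677.5
sqrt(23677.5) = 153.875
H = 153.875 - 50.9 = 103.0

103.0 m


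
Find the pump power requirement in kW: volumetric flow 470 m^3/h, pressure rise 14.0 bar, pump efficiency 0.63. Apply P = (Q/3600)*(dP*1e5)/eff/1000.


Q = 470 / 3600 = 0.130556 m^3/s
P = 0.130556 * (14.0 * 1e5) / 0.63 / 1000 = 290.1

290.1 kW


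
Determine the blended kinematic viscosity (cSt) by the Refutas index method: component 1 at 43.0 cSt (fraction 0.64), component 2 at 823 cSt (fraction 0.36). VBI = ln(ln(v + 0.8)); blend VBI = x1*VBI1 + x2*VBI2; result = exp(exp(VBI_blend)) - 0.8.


Refutas method: VBN_i = 14.534*ln(ln(visc_i + 0.8)) + 10.975, blended linearly by mass fraction; since VBN is linear in VBI_i = ln(ln(visc_i + 0.8)) and the fractions sum to 1, blend VBI directly: visc = exp(exp(VBI_blend)) - 0.8
VBI_1 = ln(ln(43.0 + 0.8)) = 1.32963
VBI_2 = ln(ln(823 + 0.8)) = 1.90418
VBI_blend = 0.64 * 1.32963 + 0.36 * 1.90418 = 1.53647
visc_blend = exp(exp(1.53647)) - 0.8 = 103.6

103.6 cSt


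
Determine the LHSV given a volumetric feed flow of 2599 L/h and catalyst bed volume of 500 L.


LHSV = volumetric feed rate / catalyst volume
= 2599 L/h / 500 L
= 5.198 h^-1

5.198 h^-1


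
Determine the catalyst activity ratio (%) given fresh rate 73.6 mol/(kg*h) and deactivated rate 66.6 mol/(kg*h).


Activity (%) = (rate_used / rate_fresh) * 100
rate_used = 66.6, rate_fresh = 73.6
= (66.6 / 73.6) * 100
= 0.9049 * 100 = 90.49

90.49 %


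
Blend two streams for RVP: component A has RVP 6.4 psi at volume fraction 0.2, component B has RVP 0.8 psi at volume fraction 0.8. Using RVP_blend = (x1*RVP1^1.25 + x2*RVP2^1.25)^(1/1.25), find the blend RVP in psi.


Chevron index: RVP_blend = (sum xi*RVPi^1.25)^(1/1.25)
RVP^1.25 terms: 0.2 * 6.4^1.25 + 0.8 * 0.8^1.25 = 2.64117
RVP_blend = 2.64117^(1/1.25) = 2.175

2.175 psi


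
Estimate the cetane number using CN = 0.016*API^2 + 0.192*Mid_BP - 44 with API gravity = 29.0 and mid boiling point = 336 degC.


CN = 0.016 * 29.0^2 + 0.192 * 336 - 44
CN = 13.456 + 64.512 - 44 = 33.968

33.968


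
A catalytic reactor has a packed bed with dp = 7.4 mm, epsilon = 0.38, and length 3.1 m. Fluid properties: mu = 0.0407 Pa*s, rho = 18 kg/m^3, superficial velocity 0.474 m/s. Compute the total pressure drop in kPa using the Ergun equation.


dp = 7.4 mm = 0.0074 m
Viscous term = 150*0.0407*0.474*(1-0.38)^2 / (0.0074^2*0.38^3) = 370197
Inertial term = 1.75*18*0.474^2*(1-0.38) / (0.0074*0.38^3) = 10806.3
dP/L = 370197 + 10806.3 = 381003 Pa/m
dP = 381003 * 3.1 / 1000 = 1181 kPa

1181 kPa


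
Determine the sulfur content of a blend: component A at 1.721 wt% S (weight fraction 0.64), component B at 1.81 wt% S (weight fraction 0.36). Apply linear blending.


Linear sulfur blending: S_blend = x1*S1 + x2*S2
Contribution 1: 0.64 * 1.721 = 1.10144 wt%
Contribution 2: 0.36 * 1.81 = 0.6516 wt%
S_blend = 1.10144 + 0.6516 = 1.75304

1.75304 wt%


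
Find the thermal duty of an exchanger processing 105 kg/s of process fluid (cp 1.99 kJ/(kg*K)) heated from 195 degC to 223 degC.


Q = m_dot * cp * delta_T
delta_T = 223 - 195 = 28 K
Q = 105 * 1.99 * 28
= 208.95 * 28
= 5850.6 kW

5850.6 kW


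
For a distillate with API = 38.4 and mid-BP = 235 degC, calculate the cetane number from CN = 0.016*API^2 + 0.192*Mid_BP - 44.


CN = 0.016 * 38.4^2 + 0.192 * 235 - 44
CN = 23.59296 + 45.12 - 44 = 24.71296

24.71296


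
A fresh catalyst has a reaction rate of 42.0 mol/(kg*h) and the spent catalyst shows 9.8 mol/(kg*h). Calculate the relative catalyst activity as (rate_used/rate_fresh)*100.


Activity (%) = (rate_used / rate_fresh) * 100
rate_used = 9.8, rate_fresh = 42.0
= (9.8 / 42.0) * 100
= 0.2333 * 100 = 23.33

23.33 %


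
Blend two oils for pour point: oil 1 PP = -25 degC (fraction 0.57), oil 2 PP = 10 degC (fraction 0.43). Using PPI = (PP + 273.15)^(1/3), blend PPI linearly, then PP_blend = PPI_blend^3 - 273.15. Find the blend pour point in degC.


PPI_1 = (-25 + 273.15)^(1/3) = 6.284028
PPI_2 = (10 + 273.15)^(1/3) = 6.566574
PPI_blend = 0.57 * 6.284028 + 0.43 * 6.566574 = 6.405523
PP_blend = 6.405523^3 - 273.15 = 262.8233 - 273.15 = -10.33

-10.33 degC


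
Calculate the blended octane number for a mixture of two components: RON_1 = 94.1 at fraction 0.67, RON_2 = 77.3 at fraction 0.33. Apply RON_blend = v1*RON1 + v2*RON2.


Linear blending: RON_blend = sum(vi * RONi)
Contribution 1: 0.67 * 94.1 = 63.047
Contribution 2: 0.33 * 77.3 = 25.509
RON_blend = 63.047 + 25.509 = 88.556

88.556


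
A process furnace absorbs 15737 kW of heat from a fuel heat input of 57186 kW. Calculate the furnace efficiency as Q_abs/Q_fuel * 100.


Furnace efficiency = Q_absorbed / Q_fuel * 100
= 15737 / 57186 * 100 = 27.52

27.52 %


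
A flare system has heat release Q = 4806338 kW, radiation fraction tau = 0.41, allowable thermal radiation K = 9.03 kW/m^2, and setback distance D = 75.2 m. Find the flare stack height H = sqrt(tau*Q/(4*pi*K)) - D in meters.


tau*Q/(4*pi*K) = 0.41 * 4806338 / (4 * pi * 9.03) = 17366
sqrt(17366) = 131.78
H = 131.78 - 75.2 = 56.58

56.58 m


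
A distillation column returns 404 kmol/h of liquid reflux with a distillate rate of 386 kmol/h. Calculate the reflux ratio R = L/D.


Reflux ratio definition: R = L / D (liquid returned / distillate withdrawn)
L = 404 kmol/h, D = 386 kmol/h
R = 404 / 386 = 1.047

1.047


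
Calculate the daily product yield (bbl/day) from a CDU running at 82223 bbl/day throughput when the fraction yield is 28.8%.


Crude throughput = 82223 bbl/day
Fraction yield = 28.8%
yield = throughput * fraction / 100
yield = 82223 * 28.8 / 100 = 23680.224

23680.224 bbl/day


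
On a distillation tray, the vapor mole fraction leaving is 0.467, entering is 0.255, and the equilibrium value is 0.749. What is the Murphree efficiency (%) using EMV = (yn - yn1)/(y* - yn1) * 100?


Murphree vapor efficiency: EMV = (y_n - y_(n-1)) / (y*_n - y_(n-1)) * 100
EMV = (0.467 - 0.255) / (0.749 - 0.255) * 100 = 0.212 / 0.494 * 100 = 42.91

42.91 %


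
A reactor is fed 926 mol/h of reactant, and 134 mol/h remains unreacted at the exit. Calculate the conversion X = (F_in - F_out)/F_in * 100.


X = (F_in - F_out) / F_in * 100
Moles reacted = 926 - 134 = 792
X = 792 / 926 * 100
= 0.8553 * 100
= 85.53 %

85.53 %


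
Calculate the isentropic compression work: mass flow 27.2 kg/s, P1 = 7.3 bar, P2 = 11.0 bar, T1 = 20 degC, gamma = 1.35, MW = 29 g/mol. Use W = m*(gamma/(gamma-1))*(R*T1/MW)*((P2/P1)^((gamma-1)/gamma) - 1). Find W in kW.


Isentropic work: W = m*(gamma/(gamma-1))*(R*T1/MW)*((P2/P1)^((gamma-1)/gamma) - 1)
T1 = 20 + 273.15 = 293.15 K
Pressure ratio = 11.0 / 7.3 = 1.50685
Exponent = (1.35 - 1)/1.35 = 0.259259
(P2/P1)^exp - 1 = 1.50685^0.259259 - 1 = 0.112157
W = 27.2 * 1.35 / 0.35 * 8.314 * 293.15 / 29 * 0.112157 = 988.9

988.9 kW


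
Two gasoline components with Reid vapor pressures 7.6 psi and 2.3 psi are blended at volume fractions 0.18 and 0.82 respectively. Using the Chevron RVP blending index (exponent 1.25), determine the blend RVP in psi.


Chevron index: RVP_blend = (sum xi*RVPi^1.25)^(1/1.25)
RVP^1.25 terms: 0.18 * 7.6^1.25 + 0.82 * 2.3^1.25 = 4.59397
RVP_blend = 4.59397^(1/1.25) = 3.386

3.386 psi


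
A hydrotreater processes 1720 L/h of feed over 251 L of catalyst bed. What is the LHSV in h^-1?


LHSV = volumetric feed rate / catalyst volume
= 1720 L/h / 251 L
= 6.853 h^-1

6.853 h^-1


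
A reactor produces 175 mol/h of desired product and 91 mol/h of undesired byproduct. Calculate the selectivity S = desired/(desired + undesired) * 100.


Selectivity = desired / (desired + undesired) * 100
Total products = 175 + 91 = 266 mol/h
S = 175 / 266 * 100
= 0.6579 * 100
= 65.79 %

65.79 %


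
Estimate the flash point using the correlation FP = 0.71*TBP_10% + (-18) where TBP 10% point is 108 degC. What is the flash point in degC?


FP = 0.71 * 108 + (-18) = 58.68

58.68 degC


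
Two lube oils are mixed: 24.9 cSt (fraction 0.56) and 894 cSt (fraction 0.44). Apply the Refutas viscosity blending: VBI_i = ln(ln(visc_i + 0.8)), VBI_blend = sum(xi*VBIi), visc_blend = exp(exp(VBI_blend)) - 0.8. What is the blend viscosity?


Refutas method: VBN_i = 14.534*ln(ln(visc_i + 0.8)) + 10.975, blended linearly by mass fraction; since VBN is linear in VBI_i = ln(ln(visc_i + 0.8)) and the fractions sum to 1, blend VBI directly: visc = exp(exp(VBI_blend)) - 0.8
VBI_1 = ln(ln(24.9 + 0.8)) = 1.17757
VBI_2 = ln(ln(894 + 0.8)) = 1.91642
VBI_blend = 0.56 * 1.17757 + 0.44 * 1.91642 = 1.50266
visc_blend = exp(exp(1.50266)) - 0.8 = 88.65

88.65 cSt


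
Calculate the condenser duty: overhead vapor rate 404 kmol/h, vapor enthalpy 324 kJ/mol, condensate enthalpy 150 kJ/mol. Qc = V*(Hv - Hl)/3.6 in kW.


Qc = 404 * (324 - 150) / 3.6 = 404 * 174 / 3.6 = 19530

19530 kW


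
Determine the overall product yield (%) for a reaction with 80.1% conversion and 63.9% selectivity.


Overall yield = conversion (%) * selectivity (%) / 100
Conversion = 80.1%, Selectivity = 63.9%
Y = 80.1 * 63.9 / 100
= 51.1839 %

51.1839 %


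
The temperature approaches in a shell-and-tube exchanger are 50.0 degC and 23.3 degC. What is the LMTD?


LMTD = (dT1 - dT2) / ln(dT1/dT2)
= (50.0 - 23.3) / ln(50.0 / 23.3) = 26.7 / 0.76357 = 34.97

34.97 degC


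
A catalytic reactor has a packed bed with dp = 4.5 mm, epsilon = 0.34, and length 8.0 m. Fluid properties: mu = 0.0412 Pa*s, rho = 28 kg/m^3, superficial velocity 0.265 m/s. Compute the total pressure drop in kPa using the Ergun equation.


dp = 4.5 mm = 0.0045 m
Viscous term = 150*0.0412*0.265*(1-0.34)^2 / (0.0045^2*0.34^3) = 896315
Inertial term = 1.75*28*0.265^2*(1-0.34) / (0.0045*0.34^3) = 12840.5
dP/L = 896315 + 12840.5 = 909156 Pa/m
dP = 909156 * 8.0 / 1000 = 7273 kPa

7273 kPa


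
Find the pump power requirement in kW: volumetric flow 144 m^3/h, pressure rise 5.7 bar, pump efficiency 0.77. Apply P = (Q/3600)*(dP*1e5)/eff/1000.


Q = 144 / 3600 = 0.04 m^3/s
P = 0.04 * (5.7 * 1e5) / 0.77 / 1000 = 29.61

29.61 kW


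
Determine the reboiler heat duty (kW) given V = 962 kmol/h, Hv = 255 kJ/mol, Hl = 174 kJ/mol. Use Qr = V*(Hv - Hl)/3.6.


Qr = 962 * (255 - 174) / 3.6 = 962 * 81 / 3.6 = 21640

21640 kW


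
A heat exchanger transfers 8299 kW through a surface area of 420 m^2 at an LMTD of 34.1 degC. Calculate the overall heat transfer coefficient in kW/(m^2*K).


From Q = U*A*LMTD, U = Q / (A * LMTD)
U = 8299 / (420 * 34.1) = 8299 / 14322 = 0.5795

0.5795 kW/(m^2*K)


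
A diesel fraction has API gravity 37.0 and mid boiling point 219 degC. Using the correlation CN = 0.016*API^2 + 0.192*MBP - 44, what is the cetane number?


CN = 0.016 * 37.0^2 + 0.192 * 219 - 44
CN = 21.904 + 42.048 - 44 = 19.952

19.952


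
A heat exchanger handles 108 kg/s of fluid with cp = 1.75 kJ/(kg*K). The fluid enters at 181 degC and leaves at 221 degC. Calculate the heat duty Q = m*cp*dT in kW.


Q = m_dot * cp * delta_T
delta_T = 221 - 181 = 40 K
Q = 108 * 1.75 * 40
= 189 * 40
= 7560 kW

7560 kW


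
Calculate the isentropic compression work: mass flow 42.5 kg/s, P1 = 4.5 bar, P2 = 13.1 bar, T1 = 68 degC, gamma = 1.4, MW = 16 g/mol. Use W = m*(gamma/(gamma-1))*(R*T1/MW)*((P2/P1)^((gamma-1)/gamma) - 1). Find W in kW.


Isentropic work: W = m*(gamma/(gamma-1))*(R*T1/MW)*((P2/P1)^((gamma-1)/gamma) - 1)
T1 = 68 + 273.15 = 341.15 K
Pressure ratio = 13.1 / 4.5 = 2.91111
Exponent = (1.4 - 1)/1.4 = 0.285714
(P2/P1)^exp - 1 = 2.91111^0.285714 - 1 = 0.357026
W = 42.5 * 1.4 / 0.4 * 8.314 * 341.15 / 16 * 0.357026 = 9414

9414 kW


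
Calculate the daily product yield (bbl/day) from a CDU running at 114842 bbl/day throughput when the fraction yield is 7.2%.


Crude throughput = 114842 bbl/day
Fraction yield = 7.2%
yield = throughput * fraction / 100
yield = 114842 * 7.2 / 100 = 8268.624

8268.624 bbl/day


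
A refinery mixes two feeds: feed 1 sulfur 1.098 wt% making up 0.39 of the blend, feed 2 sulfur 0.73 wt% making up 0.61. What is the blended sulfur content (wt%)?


Linear sulfur blending: S_blend = x1*S1 + x2*S2
Contribution 1: 0.39 * 1.098 = 0.42822 wt%
Contribution 2: 0.61 * 0.73 = 0.4453 wt%
S_blend = 0.42822 + 0.4453 = 0.87352

0.87352 wt%


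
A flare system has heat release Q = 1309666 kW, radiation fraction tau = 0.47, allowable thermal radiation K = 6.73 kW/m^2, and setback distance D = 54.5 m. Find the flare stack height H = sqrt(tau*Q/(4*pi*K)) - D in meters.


tau*Q/(4*pi*K) = 0.47 * 1309666 / (4 * pi * 6.73) = 7278.36
sqrt(7278.36) = 85.3133
H = 85.3133 - 54.5 = 30.81

30.81 m


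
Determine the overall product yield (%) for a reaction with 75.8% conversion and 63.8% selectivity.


Overall yield = conversion (%) * selectivity (%) / 100
Conversion = 75.8%, Selectivity = 63.8%
Y = 75.8 * 63.8 / 100
= 48.3604 %

48.3604 %


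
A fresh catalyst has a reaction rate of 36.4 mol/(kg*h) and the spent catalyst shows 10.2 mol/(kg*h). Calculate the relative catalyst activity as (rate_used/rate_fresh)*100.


Activity (%) = (rate_used / rate_fresh) * 100
rate_used = 10.2, rate_fresh = 36.4
= (10.2 / 36.4) * 100
= 0.2802 * 100 = 28.02

28.02 %


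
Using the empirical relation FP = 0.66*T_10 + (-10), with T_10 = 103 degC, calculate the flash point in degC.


FP = 0.66 * 103 + (-10) = 57.98

57.98 degC


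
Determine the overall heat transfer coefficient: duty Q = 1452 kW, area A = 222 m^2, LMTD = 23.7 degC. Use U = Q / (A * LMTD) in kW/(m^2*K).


From Q = U*A*LMTD, U = Q / (A * LMTD)
U = 1452 / (222 * 23.7) = 1452 / 5261.4 = 0.2760

0.2760 kW/(m^2*K)


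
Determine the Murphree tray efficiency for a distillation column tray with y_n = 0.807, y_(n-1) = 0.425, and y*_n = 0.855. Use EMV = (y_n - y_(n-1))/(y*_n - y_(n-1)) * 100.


Murphree vapor efficiency: EMV = (y_n - y_(n-1)) / (y*_n - y_(n-1)) * 100
EMV = (0.807 - 0.425) / (0.855 - 0.425) * 100 = 0.382 / 0.43 * 100 = 88.84

88.84 %


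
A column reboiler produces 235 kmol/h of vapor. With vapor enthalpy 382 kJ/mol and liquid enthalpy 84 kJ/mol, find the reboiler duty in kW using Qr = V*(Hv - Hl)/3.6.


Qr = 235 * (382 - 84) / 3.6 = 235 * 298 / 3.6 = 19450

19450 kW


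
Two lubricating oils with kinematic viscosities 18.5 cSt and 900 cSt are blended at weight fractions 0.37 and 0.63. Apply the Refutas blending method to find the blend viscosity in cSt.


Refutas method: VBN_i = 14.534*ln(ln(visc_i + 0.8)) + 10.975, blended linearly by mass fraction; since VBN is linear in VBI_i = ln(ln(visc_i + 0.8)) and the fractions sum to 1, blend VBI directly: visc = exp(exp(VBI_blend)) - 0.8
VBI_1 = ln(ln(18.5 + 0.8)) = 1.08522
VBI_2 = ln(ln(900 + 0.8)) = 1.91741
VBI_blend = 0.37 * 1.08522 + 0.63 * 1.91741 = 1.6095
visc_blend = exp(exp(1.6095)) - 0.8 = 147.7

147.7 cSt


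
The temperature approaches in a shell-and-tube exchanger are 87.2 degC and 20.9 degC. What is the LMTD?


LMTD = (dT1 - dT2) / ln(dT1/dT2)
= (87.2 - 20.9) / ln(87.2 / 20.9) = 66.3 / 1.42846 = 46.41

46.41 degC


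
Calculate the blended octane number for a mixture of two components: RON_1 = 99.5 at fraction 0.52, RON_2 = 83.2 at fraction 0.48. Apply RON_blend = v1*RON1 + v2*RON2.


Linear blending: RON_blend = sum(vi * RONi)
Contribution 1: 0.52 * 99.5 = 51.74
Contribution 2: 0.48 * 83.2 = 39.936
RON_blend = 51.74 + 39.936 = 91.676

91.676


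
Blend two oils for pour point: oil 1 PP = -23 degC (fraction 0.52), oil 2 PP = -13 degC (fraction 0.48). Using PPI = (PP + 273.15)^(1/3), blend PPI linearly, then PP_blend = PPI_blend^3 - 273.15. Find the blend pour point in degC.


PPI_1 = (-23 + 273.15)^(1/3) = 6.300865
PPI_2 = (-13 + 273.15)^(1/3) = 6.383731
PPI_blend = 0.52 * 6.300865 + 0.48 * 6.383731 = 6.340641
PP_blend = 6.340641^3 - 273.15 = 254.9174 - 273.15 = -18.23

-18.23 degC


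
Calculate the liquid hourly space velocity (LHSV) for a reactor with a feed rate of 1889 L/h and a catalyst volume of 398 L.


LHSV = volumetric feed rate / catalyst volume
= 1889 L/h / 398 L
= 4.746 h^-1

4.746 h^-1


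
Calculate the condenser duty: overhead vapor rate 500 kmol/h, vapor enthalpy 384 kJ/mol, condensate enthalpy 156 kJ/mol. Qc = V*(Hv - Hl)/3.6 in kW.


Qc = 500 * (384 - 156) / 3.6 = 500 * 228 / 3.6 = 31670

31670 kW


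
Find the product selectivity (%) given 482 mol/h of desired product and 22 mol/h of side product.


Selectivity = desired / (desired + undesired) * 100
Total products = 482 + 22 = 504 mol/h
S = 482 / 504 * 100
= 0.9563 * 100
= 95.63 %

95.63 %


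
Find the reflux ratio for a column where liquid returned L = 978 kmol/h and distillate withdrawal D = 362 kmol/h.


Reflux ratio definition: R = L / D (liquid returned / distillate withdrawn)
L = 978 kmol/h, D = 362 kmol/h
R = 978 / 362 = 2.702

2.702


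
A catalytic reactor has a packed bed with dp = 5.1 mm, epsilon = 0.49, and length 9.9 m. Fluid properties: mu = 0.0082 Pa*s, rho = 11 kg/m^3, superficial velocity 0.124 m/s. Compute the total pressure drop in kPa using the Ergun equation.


dp = 5.1 mm = 0.0051 m
Viscous term = 150*0.0082*0.124*(1-0.49)^2 / (0.0051^2*0.49^3) = 12964
Inertial term = 1.75*11*0.124^2*(1-0.49) / (0.0051*0.49^3) = 251.586
dP/L = 12964 + 251.586 = 13215.6 Pa/m
dP = 13215.6 * 9.9 / 1000 = 130.8 kPa

130.8 kPa


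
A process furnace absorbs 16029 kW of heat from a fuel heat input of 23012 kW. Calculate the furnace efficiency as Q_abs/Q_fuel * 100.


Furnace efficiency = Q_absorbed / Q_fuel * 100
= 16029 / 23012 * 100 = 69.65

69.65 %


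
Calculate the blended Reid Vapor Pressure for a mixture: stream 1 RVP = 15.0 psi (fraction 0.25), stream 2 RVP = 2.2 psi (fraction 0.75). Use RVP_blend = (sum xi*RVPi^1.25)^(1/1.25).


Chevron index: RVP_blend = (sum xi*RVPi^1.25)^(1/1.25)
RVP^1.25 terms: 0.25 * 15.0^1.25 + 0.75 * 2.2^1.25 = 9.38947
RVP_blend = 9.38947^(1/1.25) = 5.999

5.999 psi


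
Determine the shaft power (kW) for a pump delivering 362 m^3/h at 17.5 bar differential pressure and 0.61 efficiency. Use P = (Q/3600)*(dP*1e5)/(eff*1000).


Q = 362 / 3600 = 0.100556 m^3/s
P = 0.100556 * (17.5 * 1e5) / 0.61 / 1000 = 288.5

288.5 kW


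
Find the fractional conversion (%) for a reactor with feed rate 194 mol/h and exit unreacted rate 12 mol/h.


X = (F_in - F_out) / F_in * 100
Moles reacted = 194 - 12 = 182
X = 182 / 194 * 100
= 0.9381 * 100
= 93.81 %

93.81 %


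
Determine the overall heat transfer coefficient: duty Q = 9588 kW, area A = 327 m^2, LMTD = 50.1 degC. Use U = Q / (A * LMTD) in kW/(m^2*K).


From Q = U*A*LMTD, U = Q / (A * LMTD)
U = 9588 / (327 * 50.1) = 9588 / 16382.7 = 0.5853

0.5853 kW/(m^2*K)


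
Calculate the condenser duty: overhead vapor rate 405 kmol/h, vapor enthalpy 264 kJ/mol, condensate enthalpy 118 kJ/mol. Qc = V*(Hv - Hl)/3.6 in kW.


Qc = 405 * (264 - 118) / 3.6 = 405 * 146 / 3.6 = 16420

16420 kW


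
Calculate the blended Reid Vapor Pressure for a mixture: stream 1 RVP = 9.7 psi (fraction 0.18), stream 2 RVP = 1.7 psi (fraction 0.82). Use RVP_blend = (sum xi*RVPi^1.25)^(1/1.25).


Chevron index: RVP_blend = (sum xi*RVPi^1.25)^(1/1.25)
RVP^1.25 terms: 0.18 * 9.7^1.25 + 0.82 * 1.7^1.25 = 4.67307
RVP_blend = 4.67307^(1/1.25) = 3.433

3.433 psi


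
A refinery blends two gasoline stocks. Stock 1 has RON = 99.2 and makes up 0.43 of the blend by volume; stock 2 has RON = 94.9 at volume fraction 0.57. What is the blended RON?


Linear blending: RON_blend = sum(vi * RONi)
Contribution 1: 0.43 * 99.2 = 42.656
Contribution 2: 0.57 * 94.9 = 54.093
RON_blend = 42.656 + 54.093 = 96.749

96.749


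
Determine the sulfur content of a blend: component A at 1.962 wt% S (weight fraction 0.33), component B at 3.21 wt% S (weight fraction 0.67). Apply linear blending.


Linear sulfur blending: S_blend = x1*S1 + x2*S2
Contribution 1: 0.33 * 1.962 = 0.64746 wt%
Contribution 2: 0.67 * 3.21 = 2.1507 wt%
S_blend = 0.64746 + 2.1507 = 2.79816

2.79816 wt%


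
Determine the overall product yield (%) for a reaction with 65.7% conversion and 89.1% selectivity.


Overall yield = conversion (%) * selectivity (%) / 100
Conversion = 65.7%, Selectivity = 89.1%
Y = 65.7 * 89.1 / 100
= 58.5387 %

58.5387 %


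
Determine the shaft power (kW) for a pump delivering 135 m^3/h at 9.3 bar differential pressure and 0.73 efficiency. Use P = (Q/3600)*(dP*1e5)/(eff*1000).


Q = 135 / 3600 = 0.0375 m^3/s
P = 0.0375 * (9.3 * 1e5) / 0.73 / 1000 = 47.77

47.77 kW


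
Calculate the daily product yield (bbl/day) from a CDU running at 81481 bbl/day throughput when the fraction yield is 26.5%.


Crude throughput = 81481 bbl/day
Fraction yield = 26.5%
yield = throughput * fraction / 100
yield = 81481 * 26.5 / 100 = 21592.465

21592.465 bbl/day


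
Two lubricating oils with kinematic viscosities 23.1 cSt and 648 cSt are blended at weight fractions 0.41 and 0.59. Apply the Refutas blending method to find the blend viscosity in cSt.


Refutas method: VBN_i = 14.534*ln(ln(visc_i + 0.8)) + 10.975, blended linearly by mass fraction; since VBN is linear in VBI_i = ln(ln(visc_i + 0.8)) and the fractions sum to 1, blend VBI directly: visc = exp(exp(VBI_blend)) - 0.8
VBI_1 = ln(ln(23.1 + 0.8)) = 1.15495
VBI_2 = ln(ln(648 + 0.8)) = 1.86797
VBI_blend = 0.41 * 1.15495 + 0.59 * 1.86797 = 1.57563
visc_blend = exp(exp(1.57563)) - 0.8 = 124.9

124.9 cSt


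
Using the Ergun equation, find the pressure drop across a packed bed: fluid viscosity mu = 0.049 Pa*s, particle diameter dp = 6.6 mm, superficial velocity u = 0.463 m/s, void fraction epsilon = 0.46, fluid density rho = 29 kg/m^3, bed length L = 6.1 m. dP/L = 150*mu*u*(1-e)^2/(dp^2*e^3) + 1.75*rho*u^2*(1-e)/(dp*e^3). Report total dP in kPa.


dp = 6.6 mm = 0.0066 m
Viscous term = 150*0.049*0.463*(1-0.46)^2 / (0.0066^2*0.46^3) = 234042
Inertial term = 1.75*29*0.463^2*(1-0.46) / (0.0066*0.46^3) = 9144.8
dP/L = 234042 + 9144.8 = 243187 Pa/m
dP = 243187 * 6.1 / 1000 = 1483 kPa

1483 kPa


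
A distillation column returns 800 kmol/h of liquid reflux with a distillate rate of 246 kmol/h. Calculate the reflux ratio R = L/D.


Reflux ratio definition: R = L / D (liquid returned / distillate withdrawn)
L = 800 kmol/h, D = 246 kmol/h
R = 800 / 246 = 3.252

3.252


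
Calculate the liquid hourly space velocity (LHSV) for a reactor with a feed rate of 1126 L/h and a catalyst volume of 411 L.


LHSV = volumetric feed rate / catalyst volume
= 1126 L/h / 411 L
= 2.740 h^-1

2.740 h^-1


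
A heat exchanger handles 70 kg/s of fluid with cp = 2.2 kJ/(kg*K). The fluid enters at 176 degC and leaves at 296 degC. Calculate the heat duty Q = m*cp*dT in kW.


Q = m_dot * cp * delta_T
delta_T = 296 - 176 = 120 K
Q = 70 * 2.2 * 120
= 154 * 120
= 18480 kW

18480 kW


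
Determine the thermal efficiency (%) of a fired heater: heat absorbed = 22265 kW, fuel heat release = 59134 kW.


Furnace efficiency = Q_absorbed / Q_fuel * 100
= 22265 / 59134 * 100 = 37.65

37.65 %


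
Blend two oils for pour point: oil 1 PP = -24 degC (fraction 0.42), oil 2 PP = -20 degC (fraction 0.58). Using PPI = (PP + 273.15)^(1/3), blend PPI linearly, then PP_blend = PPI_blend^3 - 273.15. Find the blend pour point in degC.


PPI_1 = (-24 + 273.15)^(1/3) = 6.292458
PPI_2 = (-20 + 273.15)^(1/3) = 6.325953
PPI_blend = 0.42 * 6.292458 + 0.58 * 6.325953 = 6.311885
PP_blend = 6.311885^3 - 273.15 = 251.4648 - 273.15 = -21.69

-21.69 degC


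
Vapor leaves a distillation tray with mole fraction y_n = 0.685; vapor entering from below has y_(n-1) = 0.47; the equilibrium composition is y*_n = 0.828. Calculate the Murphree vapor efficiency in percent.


Murphree vapor efficiency: EMV = (y_n - y_(n-1)) / (y*_n - y_(n-1)) * 100
EMV = (0.685 - 0.47) / (0.828 - 0.47) * 100 = 0.215 / 0.358 * 100 = 60.06

60.06 %


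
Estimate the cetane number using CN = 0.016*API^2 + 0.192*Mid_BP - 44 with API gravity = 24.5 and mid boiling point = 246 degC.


CN = 0.016 * 24.5^2 + 0.192 * 246 - 44
CN = 9.604 + 47.232 - 44 = 12.836

12.836


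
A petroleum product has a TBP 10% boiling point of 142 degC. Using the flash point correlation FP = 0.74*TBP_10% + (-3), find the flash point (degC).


FP = 0.74 * 142 + (-3) = 102.08

102.08 degC


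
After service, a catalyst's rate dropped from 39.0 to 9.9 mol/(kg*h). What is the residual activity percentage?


Activity (%) = (rate_used / rate_fresh) * 100
rate_used = 9.9, rate_fresh = 39.0
= (9.9 / 39.0) * 100
= 0.2538 * 100 = 25.38

25.38 %


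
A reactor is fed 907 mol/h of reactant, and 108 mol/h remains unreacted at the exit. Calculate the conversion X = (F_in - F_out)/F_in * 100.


X = (F_in - F_out) / F_in * 100
Moles reacted = 907 - 108 = 799
X = 799 / 907 * 100
= 0.8809 * 100
= 88.09 %

88.09 %


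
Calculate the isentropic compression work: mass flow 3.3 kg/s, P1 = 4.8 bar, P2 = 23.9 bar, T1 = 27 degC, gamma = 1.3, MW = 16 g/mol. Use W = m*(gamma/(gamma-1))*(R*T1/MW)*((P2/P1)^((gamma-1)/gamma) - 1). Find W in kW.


Isentropic work: W = m*(gamma/(gamma-1))*(R*T1/MW)*((P2/P1)^((gamma-1)/gamma) - 1)
T1 = 27 + 273.15 = 300.15 K
Pressure ratio = 23.9 / 4.8 = 4.97917
Exponent = (1.3 - 1)/1.3 = 0.230769
(P2/P1)^exp - 1 = 4.97917^0.230769 - 1 = 0.448379
W = 3.3 * 1.3 / 0.3 * 8.314 * 300.15 / 16 * 0.448379 = 1000

1000 kW


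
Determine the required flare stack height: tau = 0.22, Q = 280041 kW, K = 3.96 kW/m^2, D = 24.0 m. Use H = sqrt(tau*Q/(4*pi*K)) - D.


tau*Q/(4*pi*K) = 0.22 * 280041 / (4 * pi * 3.96) = 1238.05
sqrt(1238.05) = 35.1859
H = 35.1859 - 24.0 = 11.19

11.19 m


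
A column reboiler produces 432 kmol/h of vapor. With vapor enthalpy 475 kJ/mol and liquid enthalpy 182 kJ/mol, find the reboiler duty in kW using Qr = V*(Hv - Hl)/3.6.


Qr = 432 * (475 - 182) / 3.6 = 432 * 293 / 3.6 = 35160

35160 kW


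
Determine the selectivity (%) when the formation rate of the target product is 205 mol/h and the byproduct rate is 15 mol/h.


Selectivity = desired / (desired + undesired) * 100
Total products = 205 + 15 = 220 mol/h
S = 205 / 220 * 100
= 0.9318 * 100
= 93.18 %

93.18 %


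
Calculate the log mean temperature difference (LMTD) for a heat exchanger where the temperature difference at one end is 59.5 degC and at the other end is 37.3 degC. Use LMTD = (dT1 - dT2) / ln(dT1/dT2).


LMTD = (dT1 - dT2) / ln(dT1/dT2)
= (59.5 - 37.3) / ln(59.5 / 37.3) = 22.2 / 0.466983 = 47.54

47.54 degC


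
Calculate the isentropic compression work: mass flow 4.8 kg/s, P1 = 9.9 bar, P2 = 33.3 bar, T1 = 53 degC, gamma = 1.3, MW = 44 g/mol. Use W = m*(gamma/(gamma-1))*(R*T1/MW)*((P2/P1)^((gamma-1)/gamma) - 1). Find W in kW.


Isentropic work: W = m*(gamma/(gamma-1))*(R*T1/MW)*((P2/P1)^((gamma-1)/gamma) - 1)
T1 = 53 + 273.15 = 326.15 K
Pressure ratio = 33.3 / 9.9 = 3.36364
Exponent = (1.3 - 1)/1.3 = 0.230769
(P2/P1)^exp - 1 = 3.36364^0.230769 - 1 = 0.323035
W = 4.8 * 1.3 / 0.3 * 8.314 * 326.15 / 44 * 0.323035 = 414.1

414.1 kW


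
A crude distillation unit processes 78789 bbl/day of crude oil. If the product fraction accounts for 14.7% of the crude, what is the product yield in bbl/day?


Crude throughput = 78789 bbl/day
Fraction yield = 14.7%
yield = throughput * fraction / 100
yield = 78789 * 14.7 / 100 = 11581.983

11581.983 bbl/day


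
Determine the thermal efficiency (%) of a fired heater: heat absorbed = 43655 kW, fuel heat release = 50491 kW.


Furnace efficiency = Q_absorbed / Q_fuel * 100
= 43655 / 50491 * 100 = 86.46

86.46 %


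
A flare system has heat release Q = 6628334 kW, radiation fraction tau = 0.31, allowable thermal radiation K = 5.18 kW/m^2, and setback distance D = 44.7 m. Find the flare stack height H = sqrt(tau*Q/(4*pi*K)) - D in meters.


tau*Q/(4*pi*K) = 0.31 * 6628334 / (4 * pi * 5.18) = 31566.5
sqrt(31566.5) = 177.67
H = 177.67 - 44.7 = 133.0

133.0 m


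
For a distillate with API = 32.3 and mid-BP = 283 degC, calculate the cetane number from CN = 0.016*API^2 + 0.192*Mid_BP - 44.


CN = 0.016 * 32.3^2 + 0.192 * 283 - 44
CN = 16.69264 + 54.336 - 44 = 27.02864

27.02864


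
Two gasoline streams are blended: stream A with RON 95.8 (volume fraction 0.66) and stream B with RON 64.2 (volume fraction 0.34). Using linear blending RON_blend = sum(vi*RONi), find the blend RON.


Linear blending: RON_blend = sum(vi * RONi)
Contribution 1: 0.66 * 95.8 = 63.228
Contribution 2: 0.34 * 64.2 = 21.828
RON_blend = 63.228 + 21.828 = 85.056

85.056


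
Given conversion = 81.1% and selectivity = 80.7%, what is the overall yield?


Overall yield = conversion (%) * selectivity (%) / 100
Conversion = 81.1%, Selectivity = 80.7%
Y = 81.1 * 80.7 / 100
= 65.4477 %

65.4477 %


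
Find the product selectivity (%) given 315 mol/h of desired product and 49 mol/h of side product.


Selectivity = desired / (desired + undesired) * 100
Total products = 315 + 49 = 364 mol/h
S = 315 / 364 * 100
= 0.8654 * 100
= 86.54 %

86.54 %


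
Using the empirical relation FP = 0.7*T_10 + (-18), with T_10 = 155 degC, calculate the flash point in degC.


FP = 0.7 * 155 + (-18) = 90.5

90.5 degC


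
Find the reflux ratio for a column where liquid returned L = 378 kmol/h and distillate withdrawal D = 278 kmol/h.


Reflux ratio definition: R = L / D (liquid returned / distillate withdrawn)
L = 378 kmol/h, D = 278 kmol/h
R = 378 / 278 = 1.360

1.360


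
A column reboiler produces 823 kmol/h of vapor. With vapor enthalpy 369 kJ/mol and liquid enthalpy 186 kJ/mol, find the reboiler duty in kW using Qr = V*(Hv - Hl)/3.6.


Qr = 823 * (369 - 186) / 3.6 = 823 * 183 / 3.6 = 41840

41840 kW


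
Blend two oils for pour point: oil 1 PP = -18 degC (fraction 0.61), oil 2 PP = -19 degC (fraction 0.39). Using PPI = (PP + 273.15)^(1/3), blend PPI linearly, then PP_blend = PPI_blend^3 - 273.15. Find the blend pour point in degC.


PPI_1 = (-18 + 273.15)^(1/3) = 6.342569
PPI_2 = (-19 + 273.15)^(1/3) = 6.334272
PPI_blend = 0.61 * 6.342569 + 0.39 * 6.334272 = 6.339333
PP_blend = 6.339333^3 - 273.15 = 254.7597 - 273.15 = -18.39

-18.39 degC


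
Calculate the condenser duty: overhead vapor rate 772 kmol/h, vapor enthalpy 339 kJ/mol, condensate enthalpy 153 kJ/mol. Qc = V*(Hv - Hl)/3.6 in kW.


Qc = 772 * (339 - 153) / 3.6 = 772 * 186 / 3.6 = 39890

39890 kW


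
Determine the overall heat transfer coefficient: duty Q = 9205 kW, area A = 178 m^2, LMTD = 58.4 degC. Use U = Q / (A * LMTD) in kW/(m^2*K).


From Q = U*A*LMTD, U = Q / (A * LMTD)
U = 9205 / (178 * 58.4) = 9205 / 10395.2 = 0.8855

0.8855 kW/(m^2*K)


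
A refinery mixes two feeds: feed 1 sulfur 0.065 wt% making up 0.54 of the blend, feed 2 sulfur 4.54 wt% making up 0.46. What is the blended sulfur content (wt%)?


Linear sulfur blending: S_blend = x1*S1 + x2*S2
Contribution 1: 0.54 * 0.065 = 0.0351 wt%
Contribution 2: 0.46 * 4.54 = 2.0884 wt%
S_blend = 0.0351 + 2.0884 = 2.1235

2.1235 wt%


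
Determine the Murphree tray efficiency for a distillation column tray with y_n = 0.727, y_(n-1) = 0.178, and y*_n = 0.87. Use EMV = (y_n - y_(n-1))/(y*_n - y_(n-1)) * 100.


Murphree vapor efficiency: EMV = (y_n - y_(n-1)) / (y*_n - y_(n-1)) * 100
EMV = (0.727 - 0.178) / (0.87 - 0.178) * 100 = 0.549 / 0.692 * 100 = 79.34

79.34 %
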